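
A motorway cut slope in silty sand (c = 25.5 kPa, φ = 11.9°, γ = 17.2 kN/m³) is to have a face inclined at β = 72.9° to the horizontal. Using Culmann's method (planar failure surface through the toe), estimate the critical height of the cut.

Culmann's analysis gives the critical failure plane at α_cr = (β + φ)/2 = (72.9 + 11.9)/2 = 42.4°, and the critical height
H_c = (4c/γ) · sinβ cosφ / [1 − cos(β − φ)]
    = (4·25.5/17.2) · sin72.9°·cos11.9° / [1 − cos(61.0°)]
    = 5.930 · 0.9558·0.9785 / [1 − 0.4848]
    = 5.930 · 0.9353 / 0.5152
    = 10.77 m

H_c = 10.77 m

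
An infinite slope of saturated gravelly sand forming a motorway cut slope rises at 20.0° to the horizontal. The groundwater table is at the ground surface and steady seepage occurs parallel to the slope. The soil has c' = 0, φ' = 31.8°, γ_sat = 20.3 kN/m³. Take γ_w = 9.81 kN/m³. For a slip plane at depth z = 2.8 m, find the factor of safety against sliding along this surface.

With seepage parallel to the slope and the water table at the surface, the effective normal stress on the slip plane uses the buoyant unit weight γ' = γ_sat − γ_w while the driving shear stress uses γ_sat:
FS = [c' + γ' z cos²β tanφ'] / [γ_sat z sinβ cosβ]
(For c' = 0 this reduces to FS = (γ'/γ_sat)·tanφ'/tanβ.)
γ' = 20.3 − 9.81 = 10.49 kN/m³
Numerator = 0.0 + 10.49·2.8·cos²20.0°·tan31.8° = 0.0 + 10.49·2.8·0.8830·0.6200 = 16.081 kPa
Denominator = 20.3·2.8·sin20.0°·cos20.0° = 20.3·2.8·0.3420·0.9397 = 18.268 kPa
FS = 16.081 / 18.268 = 0.880

FS = 0.88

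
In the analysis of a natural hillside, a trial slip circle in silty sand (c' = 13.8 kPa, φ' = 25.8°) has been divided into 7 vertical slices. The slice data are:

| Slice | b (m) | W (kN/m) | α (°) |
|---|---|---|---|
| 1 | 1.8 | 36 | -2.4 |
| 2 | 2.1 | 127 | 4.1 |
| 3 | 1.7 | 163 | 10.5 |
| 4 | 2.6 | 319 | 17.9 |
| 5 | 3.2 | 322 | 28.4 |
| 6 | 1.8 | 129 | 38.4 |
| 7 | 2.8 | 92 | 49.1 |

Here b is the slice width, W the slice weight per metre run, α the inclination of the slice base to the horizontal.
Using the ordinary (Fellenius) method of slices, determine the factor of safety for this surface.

Ordinary method of slices: FS = Σ[c'·Δl_i + (W_i cosα_i)·tanφ'] / Σ W_i sinα_i, with Δl_i = b_i / cosα_i.
Slice 1: Δl = 1.8/cos(-2.4°) = 1.802 m; N'_1 = 36·cos(-2.4°) = 36.0; c'Δl = 24.86; W sinα = -1.5
Slice 2: Δl = 2.1/cos4.1° = 2.105 m; N'_2 = 127·cos4.1° = 126.7; c'Δl = 29.05; W sinα = 9.1
Slice 3: Δl = 1.7/cos10.5° = 1.729 m; N'_3 = 163·cos10.5° = 160.3; c'Δl = 23.86; W sinα = 29.7
Slice 4: Δl = 2.6/cos17.9° = 2.732 m; N'_4 = 319·cos17.9° = 303.6; c'Δl = 37.71; W sinα = 98.0
Slice 5: Δl = 3.2/cos28.4° = 3.638 m; N'_5 = 322·cos28.4° = 283.2; c'Δl = 50.20; W sinα = 153.2
Slice 6: Δl = 1.8/cos38.4° = 2.297 m; N'_6 = 129·cos38.4° = 101.1; c'Δl = 31.70; W sinα = 80.1
Slice 7: Δl = 2.8/cos49.1° = 4.277 m; N'_7 = 92·cos49.1° = 60.2; c'Δl = 59.02; W sinα = 69.5
Σc'Δl = 256.4 kN/m; ΣN' = 1071.1 kN/m; ΣW sinα = 438.1 kN/m
Resisting = 256.4 + 1071.1·tan25.8° = 256.4 + 517.8 = 774.2 kN/m
FS = 774.2 / 438.1 = 1.767

FS = 1.77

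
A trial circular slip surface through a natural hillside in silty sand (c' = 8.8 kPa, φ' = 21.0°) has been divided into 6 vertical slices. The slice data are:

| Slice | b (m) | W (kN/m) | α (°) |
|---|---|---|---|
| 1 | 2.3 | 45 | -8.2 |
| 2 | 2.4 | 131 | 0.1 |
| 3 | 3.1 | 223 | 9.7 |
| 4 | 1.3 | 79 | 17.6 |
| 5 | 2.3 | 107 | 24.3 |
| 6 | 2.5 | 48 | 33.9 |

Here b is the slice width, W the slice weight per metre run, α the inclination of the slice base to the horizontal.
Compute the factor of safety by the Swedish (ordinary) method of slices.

FS = 2.88

Ordinary method of slices: FS = Σ[c'·Δl_i + (W_i cosα_i)·tanφ'] / Σ W_i sinα_i, with Δl_i = b_i / cosα_i.
Slice 1: Δl = 2.3/cos(-8.2°) = 2.324 m; N'_1 = 45·cos(-8.2°) = 44.5; c'Δl = 20.45; W sinα = -6.4
Slice 2: Δl = 2.4/cos0.1° = 2.400 m; N'_2 = 131·cos0.1° = 131.0; c'Δl = 21.12; W sinα = 0.2
Slice 3: Δl = 3.1/cos9.7° = 3.145 m; N'_3 = 223·cos9.7° = 219.8; c'Δl = 27.68; W sinα = 37.6
Slice 4: Δl = 1.3/cos17.6° = 1.364 m; N'_4 = 79·cos17.6° = 75.3; c'Δl = 12.00; W sinα = 23.9
Slice 5: Δl = 2.3/cos24.3° = 2.524 m; N'_5 = 107·cos24.3° = 97.5; c'Δl = 22.21; W sinα = 44.0
Slice 6: Δl = 2.5/cos33.9° = 3.012 m; N'_6 = 48·cos33.9° = 39.8; c'Δl = 26.51; W sinα = 26.8
Σc'Δl = 130.0 kN/m; ΣN' = 608.0 kN/m; ΣW sinα = 126.1 kN/m
Resisting = 130.0 + 608.0·tan21.0° = 130.0 + 233.4 = 363.4 kN/m
FS = 363.4 / 126.1 = 2.882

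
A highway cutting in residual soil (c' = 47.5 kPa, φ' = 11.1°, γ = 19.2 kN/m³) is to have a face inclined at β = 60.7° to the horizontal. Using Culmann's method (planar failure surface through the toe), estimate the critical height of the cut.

Culmann's analysis gives the critical failure plane at α_cr = (β + φ')/2 = (60.7 + 11.1)/2 = 35.9°, and the critical height
H_c = (4c'/γ) · sinβ cosφ' / [1 − cos(β − φ')]
    = (4·47.5/19.2) · sin60.7°·cos11.1° / [1 − cos(49.6°)]
    = 9.896 · 0.8721·0.9813 / [1 − 0.6481]
    = 9.896 · 0.8558 / 0.3519
    = 24.07 m

H_c = 24.07 m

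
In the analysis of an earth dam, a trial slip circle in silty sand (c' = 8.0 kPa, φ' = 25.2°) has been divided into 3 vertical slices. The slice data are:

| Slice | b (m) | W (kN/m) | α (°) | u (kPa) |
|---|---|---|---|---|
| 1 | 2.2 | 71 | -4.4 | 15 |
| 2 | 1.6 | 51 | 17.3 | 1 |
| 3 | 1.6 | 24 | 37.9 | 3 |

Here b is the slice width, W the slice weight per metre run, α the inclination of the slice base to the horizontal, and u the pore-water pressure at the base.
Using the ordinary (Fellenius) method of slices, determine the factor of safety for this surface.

Ordinary method of slices: FS = Σ[c'·Δl_i + (W_i cosα_i − u_i·Δl_i)·tanφ'] / Σ W_i sinα_i, with Δl_i = b_i / cosα_i.
Slice 1: Δl = 2.2/cos(-4.4°) = 2.207 m; N'_1 = 71·cos(-4.4°) − 15·2.207 = 37.7; c'Δl = 17.65; W sinα = -5.4
Slice 2: Δl = 1.6/cos17.3° = 1.676 m; N'_2 = 51·cos17.3° − 1·1.676 = 47.0; c'Δl = 13.41; W sinα = 15.2
Slice 3: Δl = 1.6/cos37.9° = 2.028 m; N'_3 = 24·cos37.9° − 3·2.028 = 12.9; c'Δl = 16.22; W sinα = 14.7
Σc'Δl = 47.3 kN/m; ΣN' = 97.6 kN/m; ΣW sinα = 24.5 kN/m
Resisting = 47.3 + 97.6·tan25.2° = 47.3 + 45.9 = 93.2 kN/m
FS = 93.2 / 24.5 = 3.810

FS = 3.81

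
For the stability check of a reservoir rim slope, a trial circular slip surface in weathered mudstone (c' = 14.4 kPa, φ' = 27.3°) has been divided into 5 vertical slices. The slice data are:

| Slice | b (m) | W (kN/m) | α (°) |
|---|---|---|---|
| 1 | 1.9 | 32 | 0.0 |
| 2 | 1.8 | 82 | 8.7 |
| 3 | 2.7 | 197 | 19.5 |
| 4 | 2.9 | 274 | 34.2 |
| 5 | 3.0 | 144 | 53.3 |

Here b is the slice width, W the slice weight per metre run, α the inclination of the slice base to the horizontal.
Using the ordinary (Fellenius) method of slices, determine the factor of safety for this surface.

FS = 1.53

Ordinary method of slices: FS = Σ[c'·Δl_i + (W_i cosα_i)·tanφ'] / Σ W_i sinα_i, with Δl_i = b_i / cosα_i.
Slice 1: Δl = 1.9/cos0.0° = 1.900 m; N'_1 = 32·cos0.0° = 32.0; c'Δl = 27.36; W sinα = 0.0
Slice 2: Δl = 1.8/cos8.7° = 1.821 m; N'_2 = 82·cos8.7° = 81.1; c'Δl = 26.22; W sinα = 12.4
Slice 3: Δl = 2.7/cos19.5° = 2.864 m; N'_3 = 197·cos19.5° = 185.7; c'Δl = 41.25; W sinα = 65.8
Slice 4: Δl = 2.9/cos34.2° = 3.506 m; N'_4 = 274·cos34.2° = 226.6; c'Δl = 50.49; W sinα = 154.0
Slice 5: Δl = 3.0/cos53.3° = 5.020 m; N'_5 = 144·cos53.3° = 86.1; c'Δl = 72.29; W sinα = 115.5
Σc'Δl = 217.6 kN/m; ΣN' = 611.4 kN/m; ΣW sinα = 347.6 kN/m
Resisting = 217.6 + 611.4·tan27.3° = 217.6 + 315.6 = 533.2 kN/m
FS = 533.2 / 347.6 = 1.534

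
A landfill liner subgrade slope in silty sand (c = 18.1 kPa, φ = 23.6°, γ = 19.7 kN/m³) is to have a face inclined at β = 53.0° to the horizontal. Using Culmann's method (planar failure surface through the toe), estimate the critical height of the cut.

H_c = 20.88 m

Culmann's analysis gives the critical failure plane at α_cr = (β + φ)/2 = (53.0 + 23.6)/2 = 38.3°, and the critical height
H_c = (4c/γ) · sinβ cosφ / [1 − cos(β − φ)]
    = (4·18.1/19.7) · sin53.0°·cos23.6° / [1 − cos(29.4°)]
    = 3.675 · 0.7986·0.9164 / [1 − 0.8712]
    = 3.675 · 0.7318 / 0.1288
    = 20.88 m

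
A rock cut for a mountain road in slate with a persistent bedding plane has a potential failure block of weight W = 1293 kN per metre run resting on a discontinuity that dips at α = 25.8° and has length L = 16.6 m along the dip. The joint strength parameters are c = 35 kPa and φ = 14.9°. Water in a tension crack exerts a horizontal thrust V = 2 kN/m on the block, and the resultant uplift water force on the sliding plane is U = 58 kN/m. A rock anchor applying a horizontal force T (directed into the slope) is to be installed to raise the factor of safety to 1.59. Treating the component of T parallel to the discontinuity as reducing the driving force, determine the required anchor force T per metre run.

T = 15 kN/m

Resolving forces along and normal to the sliding plane, with the horizontal anchor force T adding T·sinα to the effective normal force and T·cosα acting up the plane against the driving force:
FS = [cL + (W cosα − U − V sinα + T sinα) tanφ] / [W sinα + V cosα − T cosα]
Without the anchor: N' = 1105.2 kN/m, driving T_d = 564.6 kN/m, resisting R = 35·16.6 + 1105.2·tan14.9° = 875.1 kN/m, FS = 1.55.
Setting FS = 1.59 and solving for T:
1.59·(564.6 − T cos25.8°) = 875.1 + T sin25.8°·tan14.9°
T·(sin25.8°·tan14.9° + 1.59·cos25.8°) = 1.59·564.6 − 875.1
T·(0.4352·0.2661 + 1.59·0.9003) = 897.6 − 875.1 = 22.6
T·1.5473 = 22.6
T = 14.6 kN/m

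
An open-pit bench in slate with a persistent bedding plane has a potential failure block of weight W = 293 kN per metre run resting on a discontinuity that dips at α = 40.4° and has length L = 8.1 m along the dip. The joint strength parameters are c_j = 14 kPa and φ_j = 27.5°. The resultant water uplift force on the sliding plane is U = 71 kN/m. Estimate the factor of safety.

Resolving the block weight along and normal to the plane and applying the Mohr–Coulomb strength on the joint:
N' = W cosα − U = 293·cos40.4° − 71 = 152.1 kN/m
Driving force T = W sinα = 293·sin40.4° = 189.9 kN/m
Resisting force R = c_j·L + N'·tanφ_j = 14·8.1 + 152.1·tan27.5° = 113.4 + 79.2 = 192.6 kN/m
FS = R / T = 192.6 / 189.9 = 1.014

FS = 1.01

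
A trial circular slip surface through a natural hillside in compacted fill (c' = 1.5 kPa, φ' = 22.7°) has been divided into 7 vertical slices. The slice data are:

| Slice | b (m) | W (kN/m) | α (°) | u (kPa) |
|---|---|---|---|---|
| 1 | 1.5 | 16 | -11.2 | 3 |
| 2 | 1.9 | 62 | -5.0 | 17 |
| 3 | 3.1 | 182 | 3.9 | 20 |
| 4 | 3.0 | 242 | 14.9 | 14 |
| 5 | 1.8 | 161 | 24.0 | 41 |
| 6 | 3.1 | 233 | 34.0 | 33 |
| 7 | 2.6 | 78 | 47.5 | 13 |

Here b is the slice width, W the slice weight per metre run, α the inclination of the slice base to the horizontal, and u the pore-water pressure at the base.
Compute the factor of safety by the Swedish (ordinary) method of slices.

Ordinary method of slices: FS = Σ[c'·Δl_i + (W_i cosα_i − u_i·Δl_i)·tanφ'] / Σ W_i sinα_i, with Δl_i = b_i / cosα_i.
Slice 1: Δl = 1.5/cos(-11.2°) = 1.529 m; N'_1 = 16·cos(-11.2°) − 3·1.529 = 11.1; c'Δl = 2.29; W sinα = -3.1
Slice 2: Δl = 1.9/cos(-5.0°) = 1.907 m; N'_2 = 62·cos(-5.0°) − 17·1.907 = 29.3; c'Δl = 2.86; W sinα = -5.4
Slice 3: Δl = 3.1/cos3.9° = 3.107 m; N'_3 = 182·cos3.9° − 20·3.107 = 119.4; c'Δl = 4.66; W sinα = 12.4
Slice 4: Δl = 3.0/cos14.9° = 3.104 m; N'_4 = 242·cos14.9° − 14·3.104 = 190.4; c'Δl = 4.66; W sinα = 62.2
Slice 5: Δl = 1.8/cos24.0° = 1.970 m; N'_5 = 161·cos24.0° − 41·1.970 = 66.3; c'Δl = 2.96; W sinα = 65.5
Slice 6: Δl = 3.1/cos34.0° = 3.739 m; N'_6 = 233·cos34.0° − 33·3.739 = 69.8; c'Δl = 5.61; W sinα = 130.3
Slice 7: Δl = 2.6/cos47.5° = 3.848 m; N'_7 = 78·cos47.5° − 13·3.848 = 2.7; c'Δl = 5.77; W sinα = 57.5
Σc'Δl = 28.8 kN/m; ΣN' = 489.0 kN/m; ΣW sinα = 319.4 kN/m
Resisting = 28.8 + 489.0·tan22.7° = 28.8 + 204.6 = 233.4 kN/m
FS = 233.4 / 319.4 = 0.731

FS = 0.73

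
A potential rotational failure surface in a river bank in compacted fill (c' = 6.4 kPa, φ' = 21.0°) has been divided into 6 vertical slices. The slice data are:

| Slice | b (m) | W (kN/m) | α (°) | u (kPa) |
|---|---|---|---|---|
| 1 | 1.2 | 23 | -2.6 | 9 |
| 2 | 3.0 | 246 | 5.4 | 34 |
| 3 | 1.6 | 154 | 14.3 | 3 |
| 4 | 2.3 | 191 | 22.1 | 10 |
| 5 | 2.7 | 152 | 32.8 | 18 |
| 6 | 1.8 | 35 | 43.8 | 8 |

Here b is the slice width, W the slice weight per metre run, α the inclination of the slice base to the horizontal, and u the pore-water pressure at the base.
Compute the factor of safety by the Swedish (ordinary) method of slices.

FS = 1.22

Ordinary method of slices: FS = Σ[c'·Δl_i + (W_i cosα_i − u_i·Δl_i)·tanφ'] / Σ W_i sinα_i, with Δl_i = b_i / cosα_i.
Slice 1: Δl = 1.2/cos(-2.6°) = 1.201 m; N'_1 = 23·cos(-2.6°) − 9·1.201 = 12.2; c'Δl = 7.69; W sinα = -1.0
Slice 2: Δl = 3.0/cos5.4° = 3.013 m; N'_2 = 246·cos5.4° − 34·3.013 = 142.5; c'Δl = 19.29; W sinα = 23.2
Slice 3: Δl = 1.6/cos14.3° = 1.651 m; N'_3 = 154·cos14.3° − 3·1.651 = 144.3; c'Δl = 10.57; W sinα = 38.0
Slice 4: Δl = 2.3/cos22.1° = 2.482 m; N'_4 = 191·cos22.1° − 10·2.482 = 152.1; c'Δl = 15.89; W sinα = 71.9
Slice 5: Δl = 2.7/cos32.8° = 3.212 m; N'_5 = 152·cos32.8° − 18·3.212 = 69.9; c'Δl = 20.56; W sinα = 82.3
Slice 6: Δl = 1.8/cos43.8° = 2.494 m; N'_6 = 35·cos43.8° − 8·2.494 = 5.3; c'Δl = 15.96; W sinα = 24.2
Σc'Δl = 89.9 kN/m; ΣN' = 526.3 kN/m; ΣW sinα = 238.6 kN/m
Resisting = 89.9 + 526.3·tan21.0° = 89.9 + 202.0 = 292.0 kN/m
FS = 292.0 / 238.6 = 1.224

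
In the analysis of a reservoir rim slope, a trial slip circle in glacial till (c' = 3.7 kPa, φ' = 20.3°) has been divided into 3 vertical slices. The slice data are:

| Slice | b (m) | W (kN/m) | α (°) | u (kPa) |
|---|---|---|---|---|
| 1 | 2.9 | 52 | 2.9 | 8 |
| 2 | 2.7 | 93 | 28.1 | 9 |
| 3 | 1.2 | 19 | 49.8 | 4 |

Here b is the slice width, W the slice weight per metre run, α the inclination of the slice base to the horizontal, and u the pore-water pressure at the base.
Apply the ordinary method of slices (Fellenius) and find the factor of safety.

Ordinary method of slices: FS = Σ[c'·Δl_i + (W_i cosα_i − u_i·Δl_i)·tanφ'] / Σ W_i sinα_i, with Δl_i = b_i / cosα_i.
Slice 1: Δl = 2.9/cos2.9° = 2.904 m; N'_1 = 52·cos2.9° − 8·2.904 = 28.7; c'Δl = 10.74; W sinα = 2.6
Slice 2: Δl = 2.7/cos28.1° = 3.061 m; N'_2 = 93·cos28.1° − 9·3.061 = 54.5; c'Δl = 11.32; W sinα = 43.8
Slice 3: Δl = 1.2/cos49.8° = 1.859 m; N'_3 = 19·cos49.8° − 4·1.859 = 4.8; c'Δl = 6.88; W sinα = 14.5
Σc'Δl = 28.9 kN/m; ΣN' = 88.0 kN/m; ΣW sinα = 60.9 kN/m
Resisting = 28.9 + 88.0·tan20.3° = 28.9 + 32.6 = 61.5 kN/m
FS = 61.5 / 60.9 = 1.009

FS = 1.01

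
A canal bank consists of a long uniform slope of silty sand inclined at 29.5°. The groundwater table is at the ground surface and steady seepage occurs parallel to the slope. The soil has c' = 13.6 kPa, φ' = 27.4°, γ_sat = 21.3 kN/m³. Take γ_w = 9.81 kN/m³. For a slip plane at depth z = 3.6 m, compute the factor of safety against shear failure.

FS = 0.91

With seepage parallel to the slope and the water table at the surface, the effective normal stress on the slip plane uses the buoyant unit weight γ' = γ_sat − γ_w while the driving shear stress uses γ_sat:
FS = [c' + γ' z cos²β tanφ'] / [γ_sat z sinβ cosβ]
γ' = 21.3 − 9.81 = 11.49 kN/m³
Numerator = 13.6 + 11.49·3.6·cos²29.5°·tan27.4° = 13.6 + 11.49·3.6·0.7575·0.5184 = 29.842 kPa
Denominator = 21.3·3.6·sin29.5°·cos29.5° = 21.3·3.6·0.4924·0.8704 = 32.864 kPa
FS = 29.842 / 32.864 = 0.908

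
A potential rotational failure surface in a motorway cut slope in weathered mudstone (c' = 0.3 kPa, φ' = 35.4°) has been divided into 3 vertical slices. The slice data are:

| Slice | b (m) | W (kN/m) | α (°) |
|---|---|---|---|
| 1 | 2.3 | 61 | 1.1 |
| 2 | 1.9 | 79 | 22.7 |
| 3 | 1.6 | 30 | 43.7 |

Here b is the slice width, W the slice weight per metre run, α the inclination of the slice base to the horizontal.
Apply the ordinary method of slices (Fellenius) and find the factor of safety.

FS = 2.15

Ordinary method of slices: FS = Σ[c'·Δl_i + (W_i cosα_i)·tanφ'] / Σ W_i sinα_i, with Δl_i = b_i / cosα_i.
Slice 1: Δl = 2.3/cos1.1° = 2.300 m; N'_1 = 61·cos1.1° = 61.0; c'Δl = 0.69; W sinα = 1.2
Slice 2: Δl = 1.9/cos22.7° = 2.060 m; N'_2 = 79·cos22.7° = 72.9; c'Δl = 0.62; W sinα = 30.5
Slice 3: Δl = 1.6/cos43.7° = 2.213 m; N'_3 = 30·cos43.7° = 21.7; c'Δl = 0.66; W sinα = 20.7
Σc'Δl = 2.0 kN/m; ΣN' = 155.6 kN/m; ΣW sinα = 52.4 kN/m
Resisting = 2.0 + 155.6·tan35.4° = 2.0 + 110.5 = 112.5 kN/m
FS = 112.5 / 52.4 = 2.148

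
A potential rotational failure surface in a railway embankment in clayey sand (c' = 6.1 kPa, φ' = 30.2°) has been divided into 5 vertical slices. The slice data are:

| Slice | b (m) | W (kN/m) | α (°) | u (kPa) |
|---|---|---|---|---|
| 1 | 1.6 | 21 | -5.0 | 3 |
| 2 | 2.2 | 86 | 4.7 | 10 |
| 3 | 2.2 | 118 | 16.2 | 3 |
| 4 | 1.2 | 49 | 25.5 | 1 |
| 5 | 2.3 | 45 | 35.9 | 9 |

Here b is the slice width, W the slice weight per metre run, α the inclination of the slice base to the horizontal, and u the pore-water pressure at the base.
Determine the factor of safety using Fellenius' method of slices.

Ordinary method of slices: FS = Σ[c'·Δl_i + (W_i cosα_i − u_i·Δl_i)·tanφ'] / Σ W_i sinα_i, with Δl_i = b_i / cosα_i.
Slice 1: Δl = 1.6/cos(-5.0°) = 1.606 m; N'_1 = 21·cos(-5.0°) − 3·1.606 = 16.1; c'Δl = 9.80; W sinα = -1.8
Slice 2: Δl = 2.2/cos4.7° = 2.207 m; N'_2 = 86·cos4.7° − 10·2.207 = 63.6; c'Δl = 13.47; W sinα = 7.0
Slice 3: Δl = 2.2/cos16.2° = 2.291 m; N'_3 = 118·cos16.2° − 3·2.291 = 106.4; c'Δl = 13.97; W sinα = 32.9
Slice 4: Δl = 1.2/cos25.5° = 1.330 m; N'_4 = 49·cos25.5° − 1·1.330 = 42.9; c'Δl = 8.11; W sinα = 21.1
Slice 5: Δl = 2.3/cos35.9° = 2.839 m; N'_5 = 45·cos35.9° − 9·2.839 = 10.9; c'Δl = 17.32; W sinα = 26.4
Σc'Δl = 62.7 kN/m; ΣN' = 240.0 kN/m; ΣW sinα = 85.6 kN/m
Resisting = 62.7 + 240.0·tan30.2° = 62.7 + 139.7 = 202.3 kN/m
FS = 202.3 / 85.6 = 2.363

FS = 2.36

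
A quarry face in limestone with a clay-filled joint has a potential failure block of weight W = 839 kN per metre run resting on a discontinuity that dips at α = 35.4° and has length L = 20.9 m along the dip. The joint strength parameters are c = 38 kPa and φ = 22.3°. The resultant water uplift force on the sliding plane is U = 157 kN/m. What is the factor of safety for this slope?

Resolving the block weight along and normal to the plane and applying the Mohr–Coulomb strength on the joint:
N' = W cosα − U = 839·cos35.4° − 157 = 526.9 kN/m
Driving force T = W sinα = 839·sin35.4° = 486.0 kN/m
Resisting force R = c·L + N'·tanφ = 38·20.9 + 526.9·tan22.3° = 794.2 + 216.1 = 1010.3 kN/m
FS = R / T = 1010.3 / 486.0 = 2.079

FS = 2.08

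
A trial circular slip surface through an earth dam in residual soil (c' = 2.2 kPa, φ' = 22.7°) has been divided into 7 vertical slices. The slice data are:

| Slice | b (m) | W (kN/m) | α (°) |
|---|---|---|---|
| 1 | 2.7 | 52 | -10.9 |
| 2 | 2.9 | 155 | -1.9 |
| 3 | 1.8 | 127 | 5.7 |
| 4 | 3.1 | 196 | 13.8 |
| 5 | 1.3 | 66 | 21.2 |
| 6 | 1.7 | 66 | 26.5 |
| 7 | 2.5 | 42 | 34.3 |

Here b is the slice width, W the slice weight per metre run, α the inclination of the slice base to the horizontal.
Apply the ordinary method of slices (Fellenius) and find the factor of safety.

Ordinary method of slices: FS = Σ[c'·Δl_i + (W_i cosα_i)·tanφ'] / Σ W_i sinα_i, with Δl_i = b_i / cosα_i.
Slice 1: Δl = 2.7/cos(-10.9°) = 2.750 m; N'_1 = 52·cos(-10.9°) = 51.1; c'Δl = 6.05; W sinα = -9.8
Slice 2: Δl = 2.9/cos(-1.9°) = 2.902 m; N'_2 = 155·cos(-1.9°) = 154.9; c'Δl = 6.38; W sinα = -5.1
Slice 3: Δl = 1.8/cos5.7° = 1.809 m; N'_3 = 127·cos5.7° = 126.4; c'Δl = 3.98; W sinα = 12.6
Slice 4: Δl = 3.1/cos13.8° = 3.192 m; N'_4 = 196·cos13.8° = 190.3; c'Δl = 7.02; W sinα = 46.8
Slice 5: Δl = 1.3/cos21.2° = 1.394 m; N'_5 = 66·cos21.2° = 61.5; c'Δl = 3.07; W sinα = 23.9
Slice 6: Δl = 1.7/cos26.5° = 1.900 m; N'_6 = 66·cos26.5° = 59.1; c'Δl = 4.18; W sinα = 29.4
Slice 7: Δl = 2.5/cos34.3° = 3.026 m; N'_7 = 42·cos34.3° = 34.7; c'Δl = 6.66; W sinα = 23.7
Σc'Δl = 37.3 kN/m; ΣN' = 678.0 kN/m; ΣW sinα = 121.4 kN/m
Resisting = 37.3 + 678.0·tan22.7° = 37.3 + 283.6 = 320.9 kN/m
FS = 320.9 / 121.4 = 2.644

FS = 2.64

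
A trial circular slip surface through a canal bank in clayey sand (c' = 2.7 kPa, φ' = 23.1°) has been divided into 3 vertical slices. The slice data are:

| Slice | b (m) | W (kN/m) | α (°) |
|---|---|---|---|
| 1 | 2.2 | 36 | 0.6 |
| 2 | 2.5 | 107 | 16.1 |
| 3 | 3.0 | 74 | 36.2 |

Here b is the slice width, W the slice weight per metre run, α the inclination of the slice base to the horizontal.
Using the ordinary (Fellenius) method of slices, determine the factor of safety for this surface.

Ordinary method of slices: FS = Σ[c'·Δl_i + (W_i cosα_i)·tanφ'] / Σ W_i sinα_i, with Δl_i = b_i / cosα_i.
Slice 1: Δl = 2.2/cos0.6° = 2.200 m; N'_1 = 36·cos0.6° = 36.0; c'Δl = 5.94; W sinα = 0.4
Slice 2: Δl = 2.5/cos16.1° = 2.602 m; N'_2 = 107·cos16.1° = 102.8; c'Δl = 7.03; W sinα = 29.7
Slice 3: Δl = 3.0/cos36.2° = 3.718 m; N'_3 = 74·cos36.2° = 59.7; c'Δl = 10.04; W sinα = 43.7
Σc'Δl = 23.0 kN/m; ΣN' = 198.5 kN/m; ΣW sinα = 73.8 kN/m
Resisting = 23.0 + 198.5·tan23.1° = 23.0 + 84.7 = 107.7 kN/m
FS = 107.7 / 73.8 = 1.460

FS = 1.46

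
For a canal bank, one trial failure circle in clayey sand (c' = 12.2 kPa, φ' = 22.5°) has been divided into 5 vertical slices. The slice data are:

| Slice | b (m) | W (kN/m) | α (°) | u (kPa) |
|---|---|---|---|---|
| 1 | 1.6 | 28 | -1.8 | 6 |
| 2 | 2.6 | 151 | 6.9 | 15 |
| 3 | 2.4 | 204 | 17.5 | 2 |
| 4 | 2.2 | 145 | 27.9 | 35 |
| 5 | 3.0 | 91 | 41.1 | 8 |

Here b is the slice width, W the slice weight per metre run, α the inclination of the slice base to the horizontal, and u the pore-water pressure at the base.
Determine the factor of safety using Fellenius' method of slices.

Ordinary method of slices: FS = Σ[c'·Δl_i + (W_i cosα_i − u_i·Δl_i)·tanφ'] / Σ W_i sinα_i, with Δl_i = b_i / cosα_i.
Slice 1: Δl = 1.6/cos(-1.8°) = 1.601 m; N'_1 = 28·cos(-1.8°) − 6·1.601 = 18.4; c'Δl = 19.53; W sinα = -0.9
Slice 2: Δl = 2.6/cos6.9° = 2.619 m; N'_2 = 151·cos6.9° − 15·2.619 = 110.6; c'Δl = 31.95; W sinα = 18.1
Slice 3: Δl = 2.4/cos17.5° = 2.516 m; N'_3 = 204·cos17.5° − 2·2.516 = 189.5; c'Δl = 30.70; W sinα = 61.3
Slice 4: Δl = 2.2/cos27.9° = 2.489 m; N'_4 = 145·cos27.9° − 35·2.489 = 41.0; c'Δl = 30.37; W sinα = 67.8
Slice 5: Δl = 3.0/cos41.1° = 3.981 m; N'_5 = 91·cos41.1° − 8·3.981 = 36.7; c'Δl = 48.57; W sinα = 59.8
Σc'Δl = 161.1 kN/m; ΣN' = 396.3 kN/m; ΣW sinα = 206.3 kN/m
Resisting = 161.1 + 396.3·tan22.5° = 161.1 + 164.1 = 325.3 kN/m
FS = 325.3 / 206.3 = 1.577

FS = 1.58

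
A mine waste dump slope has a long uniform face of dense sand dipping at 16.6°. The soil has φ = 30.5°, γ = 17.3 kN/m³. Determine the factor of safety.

For a dry cohesionless infinite slope the factor of safety is FS = tanφ / tanβ.
FS = tan30.5° / tan16.6° = 0.5890 / 0.2981 = 1.976

FS = 1.98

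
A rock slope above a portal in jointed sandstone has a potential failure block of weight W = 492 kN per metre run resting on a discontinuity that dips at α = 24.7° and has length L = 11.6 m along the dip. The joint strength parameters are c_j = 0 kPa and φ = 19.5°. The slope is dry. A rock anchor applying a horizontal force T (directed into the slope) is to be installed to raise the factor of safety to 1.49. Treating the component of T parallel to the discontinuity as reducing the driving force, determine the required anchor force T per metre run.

T = 99 kN/m

Resolving forces along and normal to the sliding plane, with the horizontal anchor force T adding T·sinα to the effective normal force and T·cosα acting up the plane against the driving force:
FS = [c_jL + (W cosα + T sinα) tanφ] / [W sinα − T cosα]
Without the anchor: N' = 447.0 kN/m, driving T_d = 205.6 kN/m, resisting R = 0·11.6 + 447.0·tan19.5° = 158.3 kN/m, FS = 0.77.
Setting FS = 1.49 and solving for T:
1.49·(205.6 − T cos24.7°) = 158.3 + T sin24.7°·tan19.5°
T·(sin24.7°·tan19.5° + 1.49·cos24.7°) = 1.49·205.6 − 158.3
T·(0.4179·0.3541 + 1.49·0.9085) = 306.3 − 158.3 = 148.0
T·1.5017 = 148.0
T = 98.6 kN/m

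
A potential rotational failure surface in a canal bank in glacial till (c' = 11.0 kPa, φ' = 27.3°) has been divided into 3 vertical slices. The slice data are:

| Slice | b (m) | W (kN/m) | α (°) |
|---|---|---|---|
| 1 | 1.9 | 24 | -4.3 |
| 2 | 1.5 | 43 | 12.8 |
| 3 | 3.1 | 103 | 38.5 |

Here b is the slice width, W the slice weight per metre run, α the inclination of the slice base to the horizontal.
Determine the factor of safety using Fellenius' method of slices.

Ordinary method of slices: FS = Σ[c'·Δl_i + (W_i cosα_i)·tanφ'] / Σ W_i sinα_i, with Δl_i = b_i / cosα_i.
Slice 1: Δl = 1.9/cos(-4.3°) = 1.905 m; N'_1 = 24·cos(-4.3°) = 23.9; c'Δl = 20.96; W sinα = -1.8
Slice 2: Δl = 1.5/cos12.8° = 1.538 m; N'_2 = 43·cos12.8° = 41.9; c'Δl = 16.92; W sinα = 9.5
Slice 3: Δl = 3.1/cos38.5° = 3.961 m; N'_3 = 103·cos38.5° = 80.6; c'Δl = 43.57; W sinα = 64.1
Σc'Δl = 81.5 kN/m; ΣN' = 146.5 kN/m; ΣW sinα = 71.8 kN/m
Resisting = 81.5 + 146.5·tan27.3° = 81.5 + 75.6 = 157.1 kN/m
FS = 157.1 / 71.8 = 2.186

FS = 2.19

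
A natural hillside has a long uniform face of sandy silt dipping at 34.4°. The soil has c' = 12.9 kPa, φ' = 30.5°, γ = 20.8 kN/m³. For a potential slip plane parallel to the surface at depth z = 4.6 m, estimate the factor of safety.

For an infinite slope with a slip plane parallel to the surface (no pore pressure): FS = [c' + γz cos²β tanφ'] / [γz sinβ cosβ].
γz = 20.8·4.6 = 95.68 kN/m²
Numerator = 12.9 + 95.68·cos²34.4°·tan30.5° = 12.9 + 95.68·0.6808·0.5890 = 51.270 kPa
Denominator = 95.68·sin34.4°·cos34.4° = 95.68·0.5650·0.8251 = 44.602 kPa
FS = 51.270 / 44.602 = 1.150

FS = 1.15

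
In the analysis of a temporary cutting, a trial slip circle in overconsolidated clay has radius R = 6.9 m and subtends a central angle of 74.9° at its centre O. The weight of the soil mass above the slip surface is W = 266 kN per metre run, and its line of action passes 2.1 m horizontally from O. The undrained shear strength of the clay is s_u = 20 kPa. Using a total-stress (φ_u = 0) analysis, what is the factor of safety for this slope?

Taking moments about the centre O, the resisting moment is provided by the undrained shear strength acting along the arc:
Arc length L_a = R·θ = 6.9·(74.9°·π/180) = 6.9·1.3073 = 9.02 m
M_R = s_u·L_a·R = 20·9.02·6.9 = 1244.8 kN·m/m
M_D = W·d = 266·2.1 = 558.6 kN·m/m
FS = M_R / M_D = 1244.8 / 558.6 = 2.228

FS = 2.23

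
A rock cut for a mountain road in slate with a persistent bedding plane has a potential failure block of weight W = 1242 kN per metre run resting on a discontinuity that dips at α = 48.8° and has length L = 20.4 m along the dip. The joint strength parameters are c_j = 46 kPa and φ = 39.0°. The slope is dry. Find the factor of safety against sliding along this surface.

FS = 1.71

Resolving the block weight along and normal to the plane and applying the Mohr–Coulomb strength on the joint:
N' = W cosα = 1242·cos48.8° = 818.1 kN/m
Driving force T = W sinα = 1242·sin48.8° = 934.5 kN/m
Resisting force R = c_j·L + N'·tanφ = 46·20.4 + 818.1·tan39.0° = 938.4 + 662.5 = 1600.9 kN/m
FS = R / T = 1600.9 / 934.5 = 1.713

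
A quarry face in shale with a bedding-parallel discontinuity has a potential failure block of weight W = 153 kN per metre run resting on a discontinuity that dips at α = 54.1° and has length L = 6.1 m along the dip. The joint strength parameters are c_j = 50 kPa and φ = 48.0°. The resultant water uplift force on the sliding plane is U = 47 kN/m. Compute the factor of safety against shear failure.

FS = 2.84

Resolving the block weight along and normal to the plane and applying the Mohr–Coulomb strength on the joint:
N' = W cosα − U = 153·cos54.1° − 47 = 42.7 kN/m
Driving force T = W sinα = 153·sin54.1° = 123.9 kN/m
Resisting force R = c_j·L + N'·tanφ = 50·6.1 + 42.7·tan48.0° = 305.0 + 47.4 = 352.4 kN/m
FS = R / T = 352.4 / 123.9 = 2.844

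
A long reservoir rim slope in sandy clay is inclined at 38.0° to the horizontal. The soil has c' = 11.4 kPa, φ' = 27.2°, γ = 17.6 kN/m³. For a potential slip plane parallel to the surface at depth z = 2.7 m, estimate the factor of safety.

For an infinite slope with a slip plane parallel to the surface (no pore pressure): FS = [c' + γz cos²β tanφ'] / [γz sinβ cosβ].
γz = 17.6·2.7 = 47.52 kN/m²
Numerator = 11.4 + 47.52·cos²38.0°·tan27.2° = 11.4 + 47.52·0.6210·0.5139 = 26.565 kPa
Denominator = 47.52·sin38.0°·cos38.0° = 47.52·0.6157·0.7880 = 23.054 kPa
FS = 26.565 / 23.054 = 1.152

FS = 1.15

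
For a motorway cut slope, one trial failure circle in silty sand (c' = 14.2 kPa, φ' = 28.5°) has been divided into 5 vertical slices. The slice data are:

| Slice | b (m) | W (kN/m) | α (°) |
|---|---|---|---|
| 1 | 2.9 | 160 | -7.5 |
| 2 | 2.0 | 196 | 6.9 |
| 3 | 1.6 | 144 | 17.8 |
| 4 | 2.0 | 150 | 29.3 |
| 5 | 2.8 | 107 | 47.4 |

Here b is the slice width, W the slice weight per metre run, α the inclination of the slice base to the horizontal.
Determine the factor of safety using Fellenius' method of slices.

Ordinary method of slices: FS = Σ[c'·Δl_i + (W_i cosα_i)·tanφ'] / Σ W_i sinα_i, with Δl_i = b_i / cosα_i.
Slice 1: Δl = 2.9/cos(-7.5°) = 2.925 m; N'_1 = 160·cos(-7.5°) = 158.6; c'Δl = 41.54; W sinα = -20.9
Slice 2: Δl = 2.0/cos6.9° = 2.015 m; N'_2 = 196·cos6.9° = 194.6; c'Δl = 28.61; W sinα = 23.5
Slice 3: Δl = 1.6/cos17.8° = 1.680 m; N'_3 = 144·cos17.8° = 137.1; c'Δl = 23.86; W sinα = 44.0
Slice 4: Δl = 2.0/cos29.3° = 2.293 m; N'_4 = 150·cos29.3° = 130.8; c'Δl = 32.57; W sinα = 73.4
Slice 5: Δl = 2.8/cos47.4° = 4.137 m; N'_5 = 107·cos47.4° = 72.4; c'Δl = 58.74; W sinα = 78.8
Σc'Δl = 185.3 kN/m; ΣN' = 693.6 kN/m; ΣW sinα = 198.9 kN/m
Resisting = 185.3 + 693.6·tan28.5° = 185.3 + 376.6 = 561.9 kN/m
FS = 561.9 / 198.9 = 2.826

FS = 2.83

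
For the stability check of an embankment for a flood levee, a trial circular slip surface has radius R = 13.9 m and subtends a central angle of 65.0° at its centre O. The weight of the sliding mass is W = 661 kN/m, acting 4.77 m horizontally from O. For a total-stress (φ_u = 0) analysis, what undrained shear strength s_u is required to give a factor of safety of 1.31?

FS = s_u·L_a·R / (W·d), so s_u = FS·W·d / (L_a·R).
Arc length L_a = R·θ = 13.9·(65.0°·π/180) = 13.9·1.1345 = 15.77 m
s_u = 1.31·661·4.77 / (15.77·13.9) = 4130.4 / 219.19 = 18.84 kPa

s_u = 18.8 kPa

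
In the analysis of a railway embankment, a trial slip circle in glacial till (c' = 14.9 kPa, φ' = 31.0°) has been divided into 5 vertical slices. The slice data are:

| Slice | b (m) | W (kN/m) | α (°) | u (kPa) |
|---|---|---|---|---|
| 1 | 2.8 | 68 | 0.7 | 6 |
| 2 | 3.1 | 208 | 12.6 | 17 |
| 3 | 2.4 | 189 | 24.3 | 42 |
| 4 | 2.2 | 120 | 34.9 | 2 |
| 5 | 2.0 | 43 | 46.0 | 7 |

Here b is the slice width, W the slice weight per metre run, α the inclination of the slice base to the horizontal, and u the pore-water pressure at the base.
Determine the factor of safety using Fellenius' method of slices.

FS = 1.92

Ordinary method of slices: FS = Σ[c'·Δl_i + (W_i cosα_i − u_i·Δl_i)·tanφ'] / Σ W_i sinα_i, with Δl_i = b_i / cosα_i.
Slice 1: Δl = 2.8/cos0.7° = 2.800 m; N'_1 = 68·cos0.7° − 6·2.800 = 51.2; c'Δl = 41.72; W sinα = 0.8
Slice 2: Δl = 3.1/cos12.6° = 3.177 m; N'_2 = 208·cos12.6° − 17·3.177 = 149.0; c'Δl = 47.33; W sinα = 45.4
Slice 3: Δl = 2.4/cos24.3° = 2.633 m; N'_3 = 189·cos24.3° − 42·2.633 = 61.7; c'Δl = 39.24; W sinα = 77.8
Slice 4: Δl = 2.2/cos34.9° = 2.682 m; N'_4 = 120·cos34.9° − 2·2.682 = 93.1; c'Δl = 39.97; W sinα = 68.7
Slice 5: Δl = 2.0/cos46.0° = 2.879 m; N'_5 = 43·cos46.0° − 7·2.879 = 9.7; c'Δl = 42.90; W sinα = 30.9
Σc'Δl = 211.2 kN/m; ΣN' = 364.6 kN/m; ΣW sinα = 223.6 kN/m
Resisting = 211.2 + 364.6·tan31.0° = 211.2 + 219.1 = 430.2 kN/m
FS = 430.2 / 223.6 = 1.924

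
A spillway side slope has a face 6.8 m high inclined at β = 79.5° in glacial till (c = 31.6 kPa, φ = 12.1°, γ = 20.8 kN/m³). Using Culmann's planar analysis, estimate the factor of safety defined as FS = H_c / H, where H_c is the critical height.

FS = 1.40

H_c = (4c/γ) · sinβ cosφ / [1 − cos(β − φ)]
    = (4·31.6/20.8) · sin79.5°·cos12.1° / [1 − cos67.4°]
    = 6.077 · 0.9614 / 0.6157 = 9.49 m
FS = H_c / H = 9.49 / 6.8 = 1.395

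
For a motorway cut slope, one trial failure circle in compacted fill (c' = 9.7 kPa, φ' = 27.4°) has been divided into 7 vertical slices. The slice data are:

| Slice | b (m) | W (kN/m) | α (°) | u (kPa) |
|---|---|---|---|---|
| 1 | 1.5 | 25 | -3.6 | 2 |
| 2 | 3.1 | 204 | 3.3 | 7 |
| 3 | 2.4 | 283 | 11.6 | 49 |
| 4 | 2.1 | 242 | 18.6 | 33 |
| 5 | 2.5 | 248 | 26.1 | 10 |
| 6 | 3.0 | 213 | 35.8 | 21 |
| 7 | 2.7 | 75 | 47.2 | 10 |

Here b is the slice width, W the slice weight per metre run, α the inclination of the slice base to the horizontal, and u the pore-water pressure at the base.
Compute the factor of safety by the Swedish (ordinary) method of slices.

Ordinary method of slices: FS = Σ[c'·Δl_i + (W_i cosα_i − u_i·Δl_i)·tanφ'] / Σ W_i sinα_i, with Δl_i = b_i / cosα_i.
Slice 1: Δl = 1.5/cos(-3.6°) = 1.503 m; N'_1 = 25·cos(-3.6°) − 2·1.503 = 21.9; c'Δl = 14.58; W sinα = -1.6
Slice 2: Δl = 3.1/cos3.3° = 3.105 m; N'_2 = 204·cos3.3° − 7·3.105 = 181.9; c'Δl = 30.12; W sinα = 11.7
Slice 3: Δl = 2.4/cos11.6° = 2.450 m; N'_3 = 283·cos11.6° − 49·2.450 = 157.2; c'Δl = 23.77; W sinα = 56.9
Slice 4: Δl = 2.1/cos18.6° = 2.216 m; N'_4 = 242·cos18.6° − 33·2.216 = 156.2; c'Δl = 21.49; W sinα = 77.2
Slice 5: Δl = 2.5/cos26.1° = 2.784 m; N'_5 = 248·cos26.1° − 10·2.784 = 194.9; c'Δl = 27.00; W sinα = 109.1
Slice 6: Δl = 3.0/cos35.8° = 3.699 m; N'_6 = 213·cos35.8° − 21·3.699 = 95.1; c'Δl = 35.88; W sinα = 124.6
Slice 7: Δl = 2.7/cos47.2° = 3.974 m; N'_7 = 75·cos47.2° − 10·3.974 = 11.2; c'Δl = 38.55; W sinα = 55.0
Σc'Δl = 191.4 kN/m; ΣN' = 818.5 kN/m; ΣW sinα = 433.0 kN/m
Resisting = 191.4 + 818.5·tan27.4° = 191.4 + 424.2 = 615.6 kN/m
FS = 615.6 / 433.0 = 1.422

FS = 1.42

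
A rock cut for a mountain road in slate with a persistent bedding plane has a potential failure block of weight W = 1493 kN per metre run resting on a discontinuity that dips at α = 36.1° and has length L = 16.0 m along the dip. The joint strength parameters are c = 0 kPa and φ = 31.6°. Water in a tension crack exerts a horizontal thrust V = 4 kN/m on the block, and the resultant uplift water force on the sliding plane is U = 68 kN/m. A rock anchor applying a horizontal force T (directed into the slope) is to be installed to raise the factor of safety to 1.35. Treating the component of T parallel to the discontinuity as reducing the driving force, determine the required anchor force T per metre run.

Resolving forces along and normal to the sliding plane, with the horizontal anchor force T adding T·sinα to the effective normal force and T·cosα acting up the plane against the driving force:
FS = [cL + (W cosα − U − V sinα + T sinα) tanφ] / [W sinα + V cosα − T cosα]
Without the anchor: N' = 1136.0 kN/m, driving T_d = 882.9 kN/m, resisting R = 0·16.0 + 1136.0·tan31.6° = 698.9 kN/m, FS = 0.79.
Setting FS = 1.35 and solving for T:
1.35·(882.9 − T cos36.1°) = 698.9 + T sin36.1°·tan31.6°
T·(sin36.1°·tan31.6° + 1.35·cos36.1°) = 1.35·882.9 − 698.9
T·(0.5892·0.6152 + 1.35·0.8080) = 1191.9 − 698.9 = 493.1
T·1.4533 = 493.1
T = 339.3 kN/m

T = 339 kN/m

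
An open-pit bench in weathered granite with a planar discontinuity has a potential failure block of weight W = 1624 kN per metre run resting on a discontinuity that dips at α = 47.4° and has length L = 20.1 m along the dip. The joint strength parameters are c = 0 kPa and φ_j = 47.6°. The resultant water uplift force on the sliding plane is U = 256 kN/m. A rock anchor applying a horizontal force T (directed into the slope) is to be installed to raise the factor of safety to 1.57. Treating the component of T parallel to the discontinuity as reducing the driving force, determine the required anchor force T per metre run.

Resolving forces along and normal to the sliding plane, with the horizontal anchor force T adding T·sinα to the effective normal force and T·cosα acting up the plane against the driving force:
FS = [cL + (W cosα − U + T sinα) tanφ_j] / [W sinα − T cosα]
Without the anchor: N' = 843.2 kN/m, driving T_d = 1195.4 kN/m, resisting R = 0·20.1 + 843.2·tan47.6° = 923.5 kN/m, FS = 0.77.
Setting FS = 1.57 and solving for T:
1.57·(1195.4 − T cos47.4°) = 923.5 + T sin47.4°·tan47.6°
T·(sin47.4°·tan47.6° + 1.57·cos47.4°) = 1.57·1195.4 − 923.5
T·(0.7361·1.0951 + 1.57·0.6769) = 1876.8 − 923.5 = 953.3
T·1.8688 = 953.3
T = 510.1 kN/m

T = 510 kN/m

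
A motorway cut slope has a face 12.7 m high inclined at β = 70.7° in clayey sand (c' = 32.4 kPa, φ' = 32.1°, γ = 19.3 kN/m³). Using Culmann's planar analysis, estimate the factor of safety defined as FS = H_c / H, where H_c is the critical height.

H_c = (4c'/γ) · sinβ cosφ' / [1 − cos(β − φ')]
    = (4·32.4/19.3) · sin70.7°·cos32.1° / [1 − cos38.6°]
    = 6.715 · 0.7995 / 0.2185 = 24.57 m
FS = H_c / H = 24.57 / 12.7 = 1.935

FS = 1.93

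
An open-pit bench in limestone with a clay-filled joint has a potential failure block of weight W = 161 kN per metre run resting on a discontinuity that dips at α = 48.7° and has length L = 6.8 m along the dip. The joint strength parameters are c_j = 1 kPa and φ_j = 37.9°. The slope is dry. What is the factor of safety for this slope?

FS = 0.74

Resolving the block weight along and normal to the plane and applying the Mohr–Coulomb strength on the joint:
N' = W cosα = 161·cos48.7° = 106.3 kN/m
Driving force T = W sinα = 161·sin48.7° = 121.0 kN/m
Resisting force R = c_j·L + N'·tanφ_j = 1·6.8 + 106.3·tan37.9° = 6.8 + 82.7 = 89.5 kN/m
FS = R / T = 89.5 / 121.0 = 0.740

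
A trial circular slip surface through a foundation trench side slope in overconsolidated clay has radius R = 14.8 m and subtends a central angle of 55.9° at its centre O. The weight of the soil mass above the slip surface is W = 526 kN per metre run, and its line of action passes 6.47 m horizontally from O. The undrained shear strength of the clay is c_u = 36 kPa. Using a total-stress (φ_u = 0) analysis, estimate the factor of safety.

Taking moments about the centre O, the resisting moment is provided by the undrained shear strength acting along the arc:
Arc length L_a = R·θ = 14.8·(55.9°·π/180) = 14.8·0.9756 = 14.44 m
M_R = c_u·L_a·R = 36·14.44·14.8 = 7693.3 kN·m/m
M_D = W·d = 526·6.47 = 3403.2 kN·m/m
FS = M_R / M_D = 7693.3 / 3403.2 = 2.261

FS = 2.26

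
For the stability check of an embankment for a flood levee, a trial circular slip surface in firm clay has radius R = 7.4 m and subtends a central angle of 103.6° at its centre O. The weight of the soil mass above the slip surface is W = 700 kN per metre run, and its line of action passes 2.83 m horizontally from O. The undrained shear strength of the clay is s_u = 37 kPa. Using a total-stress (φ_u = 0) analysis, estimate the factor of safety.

FS = 1.85

Taking moments about the centre O, the resisting moment is provided by the undrained shear strength acting along the arc:
Arc length L_a = R·θ = 7.4·(103.6°·π/180) = 7.4·1.8082 = 13.38 m
M_R = s_u·L_a·R = 37·13.38·7.4 = 3663.6 kN·m/m
M_D = W·d = 700·2.83 = 1981.0 kN·m/m
FS = M_R / M_D = 3663.6 / 1981.0 = 1.849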